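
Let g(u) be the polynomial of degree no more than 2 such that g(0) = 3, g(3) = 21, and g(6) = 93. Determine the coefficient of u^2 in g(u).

3

Write g(u) = au^2 + bu + c. Substituting each data point gives a linear system:
  c = 3
  9a + 3b + c = 21
  36a + 6b + c = 93
Solving the system yields a = 3, b = -3, c = 3.
So g(u) = 3u^2 - 3u + 3.
The leading coefficient is 3.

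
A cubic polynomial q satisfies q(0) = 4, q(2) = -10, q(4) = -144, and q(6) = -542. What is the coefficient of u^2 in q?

3

Write q(u) = au^3 + bu^2 + cu + d. Substituting each data point gives a linear system:
  d = 4
  8a + 4b + 2c + d = -10
  64a + 16b + 4c + d = -144
  216a + 36b + 6c + d = -542
Solving the system yields a = -3, b = 3, c = -1, d = 4.
So q(u) = -3u³ + 3u² - u + 4.
The coefficient of u^2 is 3.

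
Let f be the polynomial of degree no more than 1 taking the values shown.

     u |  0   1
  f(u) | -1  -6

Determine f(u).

Using the Lagrange interpolation formula with nodes 0, 1:
  L_0(u) = (u - 1) / -1
  L_1(u) = u / 1
Then f(u) = -1·L_0(u) - 6·L_1(u).
Expanding and collecting terms gives f(u) = -5u - 1.
Check: f(1) = -6. ✓

f(u) = -5u - 1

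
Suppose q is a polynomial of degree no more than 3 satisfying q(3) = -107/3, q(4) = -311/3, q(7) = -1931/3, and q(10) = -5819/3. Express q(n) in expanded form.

Write q(n) = an^3 + bn^2 + cn + d. Substituting each data point gives a linear system:
  27a + 9b + 3c + d = -107/3
  64a + 16b + 4c + d = -311/3
  343a + 49b + 7c + d = -1931/3
  1000a + 100b + 10c + d = -5819/3
Solving the system yields a = -2, b = 0, c = 6, d = 1/3.
So q(n) = -2n^3 + 6n + 1/3.
Check: q(7) = -1931/3. ✓

q(n) = -2n^3 + 6n + 1/3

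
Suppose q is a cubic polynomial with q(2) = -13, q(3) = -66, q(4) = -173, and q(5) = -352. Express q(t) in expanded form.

Write q(t) = at^3 + bt^2 + ct + d. Substituting each data point gives a linear system:
  8a + 4b + 2c + d = -13
  27a + 9b + 3c + d = -66
  64a + 16b + 4c + d = -173
  125a + 25b + 5c + d = -352
Solving the system yields a = -3, b = 0, c = 4, d = 3.
So q(t) = -3t^3 + 4t + 3.
Check: q(4) = -173. ✓

q(t) = -3t^3 + 4t + 3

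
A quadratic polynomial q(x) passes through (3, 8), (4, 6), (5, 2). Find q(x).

q(x) = -x^2 + 5x + 2

Write q(x) = ax^2 + bx + c. Substituting each data point gives a linear system:
  9a + 3b + c = 8
  16a + 4b + c = 6
  25a + 5b + c = 2
Solving the system yields a = -1, b = 5, c = 2.
So q(x) = -x^2 + 5x + 2.
Check: q(3) = 8. ✓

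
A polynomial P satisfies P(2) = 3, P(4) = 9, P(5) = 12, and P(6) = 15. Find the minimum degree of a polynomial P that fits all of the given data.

Divided differences on the nodes 2, 4, 5, 6:
  order 0: 3  9  12  15
  order 1: 3  3  3
  order 2: 0  0
  order 3: 0
The order-1 divided differences are all 3 (nonzero) and every higher order vanishes, so the data lies on a polynomial of degree exactly 1.

1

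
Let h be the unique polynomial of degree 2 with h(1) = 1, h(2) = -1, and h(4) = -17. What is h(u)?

h(u) = -2u^2 + 4u - 1

Write h(u) = au^2 + bu + c. Substituting each data point gives a linear system:
  a + b + c = 1
  4a + 2b + c = -1
  16a + 4b + c = -17
Solving the system yields a = -2, b = 4, c = -1.
So h(u) = -2u² + 4u - 1.
Check: h(4) = -17. ✓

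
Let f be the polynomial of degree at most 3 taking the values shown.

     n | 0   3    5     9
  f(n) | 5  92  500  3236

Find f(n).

f(n) = 5n^3 - 5n^2 - n + 5

Write f(n) = an^3 + bn^2 + cn + d. Substituting each data point gives a linear system:
  d = 5
  27a + 9b + 3c + d = 92
  125a + 25b + 5c + d = 500
  729a + 81b + 9c + d = 3236
Solving the system yields a = 5, b = -5, c = -1, d = 5.
So f(n) = 5n^3 - 5n^2 - n + 5.
Check: f(0) = 5. ✓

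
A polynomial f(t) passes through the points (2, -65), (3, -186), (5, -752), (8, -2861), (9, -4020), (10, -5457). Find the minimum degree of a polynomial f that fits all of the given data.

3

Divided differences on the nodes 2, 3, 5, 8, 9, 10:
  order 0: -65  -186  -752  -2861  -4020  -5457
  order 1: -121  -283  -703  -1159  -1437
  order 2: -54  -84  -114  -139
  order 3: -5  -5  -5
  order 4: 0  0
  order 5: 0
The order-3 divided differences are all -5 (nonzero) and every higher order vanishes, so the data lies on a polynomial of degree exactly 3.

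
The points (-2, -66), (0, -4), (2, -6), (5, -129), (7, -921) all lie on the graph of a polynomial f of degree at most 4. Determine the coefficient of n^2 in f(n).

Write f(n) = an^4 + bn^3 + cn^2 + dn + e. Substituting each data point gives a linear system:
  16a - 8b + 4c - 2d + e = -66
  e = -4
  16a + 8b + 4c + 2d + e = -6
  625a + 125b + 25c + 5d + e = -129
  2401a + 343b + 49c + 7d + e = -921
Solving the system yields a = -1, b = 5, c = -4, d = -5, e = -4.
So f(n) = -n^4 + 5n^3 - 4n^2 - 5n - 4.
The coefficient of n^2 is -4.

-4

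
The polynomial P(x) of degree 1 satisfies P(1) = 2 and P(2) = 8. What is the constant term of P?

-4

Write P(x) = ax + b. Substituting each data point gives a linear system:
  a + b = 2
  2a + b = 8
Solving the system yields a = 6, b = -4.
So P(x) = 6x - 4.
The constant term is -4.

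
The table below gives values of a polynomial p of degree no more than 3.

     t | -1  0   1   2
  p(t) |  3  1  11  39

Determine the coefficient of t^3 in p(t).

Write p(t) = at^3 + bt^2 + ct + d. Substituting each data point gives a linear system:
  -a + b - c + d = 3
  d = 1
  a + b + c + d = 11
  8a + 4b + 2c + d = 39
Solving the system yields a = 1, b = 6, c = 3, d = 1.
So p(t) = t^3 + 6t^2 + 3t + 1.
The leading coefficient is 1.

1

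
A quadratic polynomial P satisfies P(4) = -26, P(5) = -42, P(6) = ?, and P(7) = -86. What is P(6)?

On equispaced nodes a degree-2 polynomial has vanishing third forward difference, so
  - P(4) + 3·P(5) - 3·P(6) + P(7) = 0.
Substituting the known values and solving for P(6):
  -3·P(6) = 186
  P(6) = -62.

-62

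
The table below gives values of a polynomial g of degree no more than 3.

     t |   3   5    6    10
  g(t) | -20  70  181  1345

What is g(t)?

Write g(t) = at^3 + bt^2 + ct + d. Substituting each data point gives a linear system:
  27a + 9b + 3c + d = -20
  125a + 25b + 5c + d = 70
  216a + 36b + 6c + d = 181
  1000a + 100b + 10c + d = 1345
Solving the system yields a = 2, b = -6, c = -5, d = -5.
So g(t) = 2t^3 - 6t^2 - 5t - 5.
Check: g(6) = 181. ✓

g(t) = 2t^3 - 6t^2 - 5t - 5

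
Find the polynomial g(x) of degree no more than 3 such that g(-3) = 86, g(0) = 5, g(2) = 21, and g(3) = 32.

Using the Lagrange interpolation formula with nodes -3, 0, 2, 3:
  L_0(x) = x(x - 2)(x - 3) / -90
  L_1(x) = (x + 3)(x - 2)(x - 3) / 18
  L_2(x) = (x + 3)x(x - 3) / -10
  L_3(x) = (x + 3)x(x - 2) / 18
Then g(x) = 86·L_0(x) + 5·L_1(x) + 21·L_2(x) + 32·L_3(x).
Expanding and collecting terms gives g(x) = -x^3 + 6x^2 + 5.
Check: g(3) = 32. ✓

g(x) = -x^3 + 6x^2 + 5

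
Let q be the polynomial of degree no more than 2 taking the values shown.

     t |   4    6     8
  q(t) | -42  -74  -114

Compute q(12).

Write q(t) = at^2 + bt + c. Substituting each data point gives a linear system:
  16a + 4b + c = -42
  36a + 6b + c = -74
  64a + 8b + c = -114
Solving the system yields a = -1, b = -6, c = -2.
So q(t) = -t^2 - 6t - 2.
Then q(12) = -218.

-218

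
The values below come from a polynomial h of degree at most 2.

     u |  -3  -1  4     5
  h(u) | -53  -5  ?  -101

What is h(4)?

The 3 known points determine the degree-2 polynomial uniquely.
Write h(u) = au^2 + bu + c. Substituting each data point gives a linear system:
  9a - 3b + c = -53
  a - b + c = -5
  25a + 5b + c = -101
Solving the system yields a = -5, b = 4, c = 4.
So h(u) = -5u^2 + 4u + 4.
Then h(4) = -60.

-60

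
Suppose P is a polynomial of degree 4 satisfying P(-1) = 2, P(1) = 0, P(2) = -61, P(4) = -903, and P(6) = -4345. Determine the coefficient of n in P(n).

1

Write P(n) = an^4 + bn^3 + cn^2 + dn + e. Substituting each data point gives a linear system:
  a - b + c - d + e = 2
  a + b + c + d + e = 0
  16a + 8b + 4c + 2d + e = -61
  256a + 64b + 16c + 4d + e = -903
  1296a + 216b + 36c + 6d + e = -4345
Solving the system yields a = -3, b = -2, c = -1, d = 1, e = 5.
So P(n) = -3n^4 - 2n^3 - n^2 + n + 5.
The coefficient of n is 1.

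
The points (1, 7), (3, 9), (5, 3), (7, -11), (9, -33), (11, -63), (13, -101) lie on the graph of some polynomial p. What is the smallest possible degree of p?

Forward differences of the values at t = 1, 3, 5, 7, 9, 11, 13:
  p  : 7  9  3  -11  -33  -63  -101
  Δ  : 2  -6  -14  -22  -30  -38
  Δ^2: -8  -8  -8  -8  -8
  Δ^3: 0  0  0  0
  Δ^4: 0  0  0
  Δ^5: 0  0
  Δ^6: 0
The second differences are constant (-8) and nonzero, while all higher differences vanish, so the minimal degree is 2.

2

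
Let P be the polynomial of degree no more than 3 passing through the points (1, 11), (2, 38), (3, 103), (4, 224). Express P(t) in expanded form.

P(t) = 3t^3 + t^2 + 3t + 4

Using the Lagrange interpolation formula with nodes 1, 2, 3, 4:
  L_0(t) = (t - 2)(t - 3)(t - 4) / -6
  L_1(t) = (t - 1)(t - 3)(t - 4) / 2
  L_2(t) = (t - 1)(t - 2)(t - 4) / -2
  L_3(t) = (t - 1)(t - 2)(t - 3) / 6
Then P(t) = 11·L_0(t) + 38·L_1(t) + 103·L_2(t) + 224·L_3(t).
Expanding and collecting terms gives P(t) = 3t^3 + t^2 + 3t + 4.
Check: P(3) = 103. ✓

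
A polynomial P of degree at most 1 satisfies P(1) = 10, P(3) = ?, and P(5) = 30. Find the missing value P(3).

The 2 known points determine the degree-1 polynomial uniquely.
Write P(n) = an + b. Substituting each data point gives a linear system:
  a + b = 10
  5a + b = 30
Solving the system yields a = 5, b = 5.
So P(n) = 5n + 5.
Then P(3) = 20.

20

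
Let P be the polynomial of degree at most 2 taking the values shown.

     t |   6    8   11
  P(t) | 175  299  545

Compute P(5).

125

Write P(t) = at^2 + bt + c. Substituting each data point gives a linear system:
  36a + 6b + c = 175
  64a + 8b + c = 299
  121a + 11b + c = 545
Solving the system yields a = 4, b = 6, c = -5.
So P(t) = 4t² + 6t - 5.
Then P(5) = 125.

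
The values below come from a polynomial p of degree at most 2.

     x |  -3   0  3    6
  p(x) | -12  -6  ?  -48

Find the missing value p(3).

-18

On equispaced nodes a degree-2 polynomial has vanishing third forward difference, so
  - p(-3) + 3·p(0) - 3·p(3) + p(6) = 0.
Substituting the known values and solving for p(3):
  -3·p(3) = 54
  p(3) = -18.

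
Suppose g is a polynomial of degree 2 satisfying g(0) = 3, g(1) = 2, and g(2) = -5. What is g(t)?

Write g(t) = at^2 + bt + c. Substituting each data point gives a linear system:
  c = 3
  a + b + c = 2
  4a + 2b + c = -5
Solving the system yields a = -3, b = 2, c = 3.
So g(t) = -3t^2 + 2t + 3.
Check: g(0) = 3. ✓

g(t) = -3t^2 + 2t + 3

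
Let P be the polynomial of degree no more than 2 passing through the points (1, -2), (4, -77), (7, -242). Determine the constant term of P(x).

3

Write P(x) = ax^2 + bx + c. Substituting each data point gives a linear system:
  a + b + c = -2
  16a + 4b + c = -77
  49a + 7b + c = -242
Solving the system yields a = -5, b = 0, c = 3.
So P(x) = -5x^2 + 3.
The constant term is 3.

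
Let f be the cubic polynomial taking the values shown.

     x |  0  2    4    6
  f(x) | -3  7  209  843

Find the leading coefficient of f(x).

5

Write f(x) = ax^3 + bx^2 + cx + d. Substituting each data point gives a linear system:
  d = -3
  8a + 4b + 2c + d = 7
  64a + 16b + 4c + d = 209
  216a + 36b + 6c + d = 843
Solving the system yields a = 5, b = -6, c = -3, d = -3.
So f(x) = 5x³ - 6x² - 3x - 3.
The leading coefficient is 5.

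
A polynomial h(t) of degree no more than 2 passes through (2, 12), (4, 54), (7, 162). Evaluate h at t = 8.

Using the Lagrange interpolation formula with nodes 2, 4, 7:
  L_0(t) = (t - 4)(t - 7) / 10
  L_1(t) = (t - 2)(t - 7) / -6
  L_2(t) = (t - 2)(t - 4) / 15
Then h(t) = 12·L_0(t) + 54·L_1(t) + 162·L_2(t).
Expanding and collecting terms gives h(t) = 3t^2 + 3t - 6.
Evaluating at t = 8: h(8) = 210.

210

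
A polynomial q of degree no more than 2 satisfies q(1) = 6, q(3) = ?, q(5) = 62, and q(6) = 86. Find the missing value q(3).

The 3 known points determine the degree-2 polynomial uniquely.
Write q(s) = as^2 + bs + c. Substituting each data point gives a linear system:
  a + b + c = 6
  25a + 5b + c = 62
  36a + 6b + c = 86
Solving the system yields a = 2, b = 2, c = 2.
So q(s) = 2s^2 + 2s + 2.
Then q(3) = 26.

26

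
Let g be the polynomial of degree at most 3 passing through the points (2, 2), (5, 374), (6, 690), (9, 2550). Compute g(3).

54

Using the Lagrange interpolation formula with nodes 2, 5, 6, 9:
  L_0(t) = (t - 5)(t - 6)(t - 9) / -84
  L_1(t) = (t - 2)(t - 6)(t - 9) / 12
  L_2(t) = (t - 2)(t - 5)(t - 9) / -12
  L_3(t) = (t - 2)(t - 5)(t - 6) / 84
Then g(t) = 2·L_0(t) + 374·L_1(t) + 690·L_2(t) + 2550·L_3(t).
Expanding and collecting terms gives g(t) = 4t^3 - 4t^2 - 4t - 6.
Evaluating at t = 3: g(3) = 54.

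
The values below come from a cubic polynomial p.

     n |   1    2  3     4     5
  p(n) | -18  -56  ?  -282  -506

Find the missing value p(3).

On equispaced nodes a degree-3 polynomial has vanishing fourth forward difference, so
  p(1) - 4·p(2) + 6·p(3) - 4·p(4) + p(5) = 0.
Substituting the known values and solving for p(3):
  6·p(3) = -828
  p(3) = -138.

-138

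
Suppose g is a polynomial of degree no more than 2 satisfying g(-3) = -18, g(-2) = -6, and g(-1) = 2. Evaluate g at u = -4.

Write g(u) = au^2 + bu + c. Substituting each data point gives a linear system:
  9a - 3b + c = -18
  4a - 2b + c = -6
  a - b + c = 2
Solving the system yields a = -2, b = 2, c = 6.
So g(u) = -2u^2 + 2u + 6.
Then g(-4) = -34.

-34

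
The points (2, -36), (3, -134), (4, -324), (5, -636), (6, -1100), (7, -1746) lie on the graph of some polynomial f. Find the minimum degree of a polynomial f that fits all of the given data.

3

Forward differences of the values at x = 2, 3, 4, 5, 6, 7:
  f  : -36  -134  -324  -636  -1100  -1746
  Δ  : -98  -190  -312  -464  -646
  Δ^2: -92  -122  -152  -182
  Δ^3: -30  -30  -30
  Δ^4: 0  0
  Δ^5: 0
The third differences are constant (-30) and nonzero, while all higher differences vanish, so the minimal degree is 3.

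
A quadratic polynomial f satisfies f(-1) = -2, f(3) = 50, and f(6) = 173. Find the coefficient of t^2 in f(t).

4

Write f(t) = at^2 + bt + c. Substituting each data point gives a linear system:
  a - b + c = -2
  9a + 3b + c = 50
  36a + 6b + c = 173
Solving the system yields a = 4, b = 5, c = -1.
So f(t) = 4t^2 + 5t - 1.
The leading coefficient is 4.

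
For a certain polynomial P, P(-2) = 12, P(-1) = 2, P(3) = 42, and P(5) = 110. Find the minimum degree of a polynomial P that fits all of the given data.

2

Divided differences on the nodes -2, -1, 3, 5:
  order 0: 12  2  42  110
  order 1: -10  10  34
  order 2: 4  4
  order 3: 0
The order-2 divided differences are all 4 (nonzero) and every higher order vanishes, so the data lies on a polynomial of degree exactly 2.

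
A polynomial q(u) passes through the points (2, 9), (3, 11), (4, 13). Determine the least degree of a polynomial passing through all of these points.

1

Forward differences of the values at u = 2, 3, 4:
  q  : 9  11  13
  Δ  : 2  2
  Δ^2: 0
The first differences are constant (2) and nonzero, while all higher differences vanish, so the minimal degree is 1.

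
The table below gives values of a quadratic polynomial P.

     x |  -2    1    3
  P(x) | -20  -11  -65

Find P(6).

-236

Write P(x) = ax^2 + bx + c. Substituting each data point gives a linear system:
  4a - 2b + c = -20
  a + b + c = -11
  9a + 3b + c = -65
Solving the system yields a = -6, b = -3, c = -2.
So P(x) = -6x² - 3x - 2.
Then P(6) = -236.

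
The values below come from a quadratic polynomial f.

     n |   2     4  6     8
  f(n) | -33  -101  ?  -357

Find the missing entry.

-209

On equispaced nodes a degree-2 polynomial has vanishing third forward difference, so
  - f(2) + 3·f(4) - 3·f(6) + f(8) = 0.
Substituting the known values and solving for f(6):
  -3·f(6) = 627
  f(6) = -209.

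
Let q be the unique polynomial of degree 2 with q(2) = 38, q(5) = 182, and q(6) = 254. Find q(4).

Write q(s) = as^2 + bs + c. Substituting each data point gives a linear system:
  4a + 2b + c = 38
  25a + 5b + c = 182
  36a + 6b + c = 254
Solving the system yields a = 6, b = 6, c = 2.
So q(s) = 6s² + 6s + 2.
Then q(4) = 122.

122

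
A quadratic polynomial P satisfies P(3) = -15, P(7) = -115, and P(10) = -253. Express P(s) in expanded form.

P(s) = -3s^2 + 5s - 3

Write P(s) = as^2 + bs + c. Substituting each data point gives a linear system:
  9a + 3b + c = -15
  49a + 7b + c = -115
  100a + 10b + c = -253
Solving the system yields a = -3, b = 5, c = -3.
So P(s) = -3s^2 + 5s - 3.
Check: P(3) = -15. ✓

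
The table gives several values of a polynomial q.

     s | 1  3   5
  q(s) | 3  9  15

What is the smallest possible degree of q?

Forward differences of the values at s = 1, 3, 5:
  q  : 3  9  15
  Δ  : 6  6
  Δ^2: 0
The first differences are constant (6) and nonzero, while all higher differences vanish, so the minimal degree is 1.

1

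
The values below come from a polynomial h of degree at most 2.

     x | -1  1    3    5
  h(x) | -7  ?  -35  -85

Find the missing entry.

The 3 known points determine the degree-2 polynomial uniquely.
Write h(x) = ax^2 + bx + c. Substituting each data point gives a linear system:
  a - b + c = -7
  9a + 3b + c = -35
  25a + 5b + c = -85
Solving the system yields a = -3, b = -1, c = -5.
So h(x) = -3x^2 - x - 5.
Then h(1) = -9.

-9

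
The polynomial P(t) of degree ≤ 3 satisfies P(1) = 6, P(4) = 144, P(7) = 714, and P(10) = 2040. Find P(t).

Write P(t) = at^3 + bt^2 + ct + d. Substituting each data point gives a linear system:
  a + b + c + d = 6
  64a + 16b + 4c + d = 144
  343a + 49b + 7c + d = 714
  1000a + 100b + 10c + d = 2040
Solving the system yields a = 2, b = 0, c = 4, d = 0.
So P(t) = 2t³ + 4t.
Check: P(1) = 6. ✓

P(t) = 2t^3 + 4t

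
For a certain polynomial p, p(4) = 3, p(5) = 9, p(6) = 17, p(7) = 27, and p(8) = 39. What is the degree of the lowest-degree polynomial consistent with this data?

Forward differences of the values at x = 4, 5, 6, 7, 8:
  p  : 3  9  17  27  39
  Δ  : 6  8  10  12
  Δ^2: 2  2  2
  Δ^3: 0  0
  Δ^4: 0
The second differences are constant (2) and nonzero, while all higher differences vanish, so the minimal degree is 2.

2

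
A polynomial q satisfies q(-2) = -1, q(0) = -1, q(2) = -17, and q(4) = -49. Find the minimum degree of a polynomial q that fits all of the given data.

Forward differences of the values at t = -2, 0, 2, 4:
  q  : -1  -1  -17  -49
  Δ  : 0  -16  -32
  Δ^2: -16  -16
  Δ^3: 0
The second differences are constant (-16) and nonzero, while all higher differences vanish, so the minimal degree is 2.

2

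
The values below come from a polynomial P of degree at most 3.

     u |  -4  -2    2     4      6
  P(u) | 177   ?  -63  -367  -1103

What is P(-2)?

17

The 4 known points determine the degree-3 polynomial uniquely.
Write P(u) = au^3 + bu^2 + cu + d. Substituting each data point gives a linear system:
  -64a + 16b - 4c + d = 177
  8a + 4b + 2c + d = -63
  64a + 16b + 4c + d = -367
  216a + 36b + 6c + d = -1103
Solving the system yields a = -4, b = -6, c = -4, d = 1.
So P(u) = -4u³ - 6u² - 4u + 1.
Then P(-2) = 17.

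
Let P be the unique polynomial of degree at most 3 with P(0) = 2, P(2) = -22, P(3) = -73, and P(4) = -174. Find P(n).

Write P(n) = an^3 + bn^2 + cn + d. Substituting each data point gives a linear system:
  d = 2
  8a + 4b + 2c + d = -22
  27a + 9b + 3c + d = -73
  64a + 16b + 4c + d = -174
Solving the system yields a = -3, b = 2, c = -4, d = 2.
So P(n) = -3n^3 + 2n^2 - 4n + 2.
Check: P(2) = -22. ✓

P(n) = -3n^3 + 2n^2 - 4n + 2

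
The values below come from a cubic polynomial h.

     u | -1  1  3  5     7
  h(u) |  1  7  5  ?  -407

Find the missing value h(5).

On equispaced nodes a degree-3 polynomial has vanishing fourth forward difference, so
  h(-1) - 4·h(1) + 6·h(3) - 4·h(5) + h(7) = 0.
Substituting the known values and solving for h(5):
  -4·h(5) = 404
  h(5) = -101.

-101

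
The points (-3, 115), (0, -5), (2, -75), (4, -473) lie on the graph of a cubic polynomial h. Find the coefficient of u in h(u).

-1

Write h(u) = au^3 + bu^2 + cu + d. Substituting each data point gives a linear system:
  -27a + 9b - 3c + d = 115
  d = -5
  8a + 4b + 2c + d = -75
  64a + 16b + 4c + d = -473
Solving the system yields a = -6, b = -5, c = -1, d = -5.
So h(u) = -6u^3 - 5u^2 - u - 5.
The coefficient of u is -1.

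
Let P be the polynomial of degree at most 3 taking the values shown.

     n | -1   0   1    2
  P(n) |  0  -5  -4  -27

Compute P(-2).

41

Using the Lagrange interpolation formula with nodes -1, 0, 1, 2:
  L_0(n) = n(n - 1)(n - 2) / -6
  L_1(n) = (n + 1)(n - 1)(n - 2) / 2
  L_2(n) = (n + 1)n(n - 2) / -2
  L_3(n) = (n + 1)n(n - 1) / 6
Then P(n) = 0·L_0(n) - 5·L_1(n) - 4·L_2(n) - 27·L_3(n).
Expanding and collecting terms gives P(n) = -5n^3 + 3n^2 + 3n - 5.
Evaluating at n = -2: P(-2) = 41.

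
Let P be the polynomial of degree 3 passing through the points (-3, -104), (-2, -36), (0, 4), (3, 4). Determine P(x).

P(x) = 2x^3 - 6x^2 + 4

Write P(x) = ax^3 + bx^2 + cx + d. Substituting each data point gives a linear system:
  -27a + 9b - 3c + d = -104
  -8a + 4b - 2c + d = -36
  d = 4
  27a + 9b + 3c + d = 4
Solving the system yields a = 2, b = -6, c = 0, d = 4.
So P(x) = 2x^3 - 6x^2 + 4.
Check: P(-2) = -36. ✓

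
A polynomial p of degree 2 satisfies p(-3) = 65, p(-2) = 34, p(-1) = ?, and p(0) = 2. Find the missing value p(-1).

On equispaced nodes a degree-2 polynomial has vanishing third forward difference, so
  - p(-3) + 3·p(-2) - 3·p(-1) + p(0) = 0.
Substituting the known values and solving for p(-1):
  -3·p(-1) = -39
  p(-1) = 13.

13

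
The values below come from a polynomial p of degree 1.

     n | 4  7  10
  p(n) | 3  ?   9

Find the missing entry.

6

The 2 known points determine the degree-1 polynomial uniquely.
Write p(n) = an + b. Substituting each data point gives a linear system:
  4a + b = 3
  10a + b = 9
Solving the system yields a = 1, b = -1.
So p(n) = n - 1.
Then p(7) = 6.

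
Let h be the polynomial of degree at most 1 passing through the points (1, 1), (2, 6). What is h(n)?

Write h(n) = an + b. Substituting each data point gives a linear system:
  a + b = 1
  2a + b = 6
Solving the system yields a = 5, b = -4.
So h(n) = 5n - 4.
Check: h(2) = 6. ✓

h(n) = 5n - 4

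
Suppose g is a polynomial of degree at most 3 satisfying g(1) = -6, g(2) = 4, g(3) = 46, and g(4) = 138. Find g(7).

894

Write g(u) = au^3 + bu^2 + cu + d. Substituting each data point gives a linear system:
  a + b + c + d = -6
  8a + 4b + 2c + d = 4
  27a + 9b + 3c + d = 46
  64a + 16b + 4c + d = 138
Solving the system yields a = 3, b = -2, c = -5, d = -2.
So g(u) = 3u^3 - 2u^2 - 5u - 2.
Then g(7) = 894.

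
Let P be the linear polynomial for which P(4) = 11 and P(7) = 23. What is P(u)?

Write P(u) = au + b. Substituting each data point gives a linear system:
  4a + b = 11
  7a + b = 23
Solving the system yields a = 4, b = -5.
So P(u) = 4u - 5.
Check: P(4) = 11. ✓

P(u) = 4u - 5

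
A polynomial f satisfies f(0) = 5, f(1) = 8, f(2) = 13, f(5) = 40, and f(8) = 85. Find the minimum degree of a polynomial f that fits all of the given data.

Divided differences on the nodes 0, 1, 2, 5, 8:
  order 0: 5  8  13  40  85
  order 1: 3  5  9  15
  order 2: 1  1  1
  order 3: 0  0
  order 4: 0
The order-2 divided differences are all 1 (nonzero) and every higher order vanishes, so the data lies on a polynomial of degree exactly 2.

2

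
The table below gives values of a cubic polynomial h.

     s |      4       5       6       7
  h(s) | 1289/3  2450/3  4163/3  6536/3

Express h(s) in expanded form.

Using the Lagrange interpolation formula with nodes 4, 5, 6, 7:
  L_0(s) = (s - 5)(s - 6)(s - 7) / -6
  L_1(s) = (s - 4)(s - 6)(s - 7) / 2
  L_2(s) = (s - 4)(s - 5)(s - 7) / -2
  L_3(s) = (s - 4)(s - 5)(s - 6) / 6
Then h(s) = 1289/3·L_0(s) + 2450/3·L_1(s) + 4163/3·L_2(s) + 6536/3·L_3(s).
Expanding and collecting terms gives h(s) = 6s^3 + 2s^2 + 3s + 5/3.
Check: h(4) = 1289/3. ✓

h(s) = 6s^3 + 2s^2 + 3s + 5/3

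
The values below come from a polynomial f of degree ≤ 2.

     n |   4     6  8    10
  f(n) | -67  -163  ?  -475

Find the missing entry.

On equispaced nodes a degree-2 polynomial has vanishing third forward difference, so
  - f(4) + 3·f(6) - 3·f(8) + f(10) = 0.
Substituting the known values and solving for f(8):
  -3·f(8) = 897
  f(8) = -299.

-299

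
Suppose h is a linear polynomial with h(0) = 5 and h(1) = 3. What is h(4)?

-3

Using the Lagrange interpolation formula with nodes 0, 1:
  L_0(u) = (u - 1) / -1
  L_1(u) = u / 1
Then h(u) = 5·L_0(u) + 3·L_1(u).
Expanding and collecting terms gives h(u) = -2u + 5.
Evaluating at u = 4: h(4) = -3.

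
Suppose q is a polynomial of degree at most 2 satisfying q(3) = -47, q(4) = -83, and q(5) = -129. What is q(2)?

Using the Lagrange interpolation formula with nodes 3, 4, 5:
  L_0(x) = (x - 4)(x - 5) / 2
  L_1(x) = (x - 3)(x - 5) / -1
  L_2(x) = (x - 3)(x - 4) / 2
Then q(x) = -47·L_0(x) - 83·L_1(x) - 129·L_2(x).
Expanding and collecting terms gives q(x) = -5x² - x + 1.
Evaluating at x = 2: q(2) = -21.

-21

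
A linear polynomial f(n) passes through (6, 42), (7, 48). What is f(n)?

Write f(n) = an + b. Substituting each data point gives a linear system:
  6a + b = 42
  7a + b = 48
Solving the system yields a = 6, b = 6.
So f(n) = 6n + 6.
Check: f(6) = 42. ✓

f(n) = 6n + 6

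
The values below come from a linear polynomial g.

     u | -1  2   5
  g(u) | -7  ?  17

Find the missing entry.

5

On equispaced nodes a degree-1 polynomial has vanishing second forward difference, so
  g(-1) - 2·g(2) + g(5) = 0.
Substituting the known values and solving for g(2):
  -2·g(2) = -10
  g(2) = 5.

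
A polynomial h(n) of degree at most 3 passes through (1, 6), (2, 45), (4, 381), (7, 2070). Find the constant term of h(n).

Write h(n) = an^3 + bn^2 + cn + d. Substituting each data point gives a linear system:
  a + b + c + d = 6
  8a + 4b + 2c + d = 45
  64a + 16b + 4c + d = 381
  343a + 49b + 7c + d = 2070
Solving the system yields a = 6, b = 1, c = -6, d = 5.
So h(n) = 6n^3 + n^2 - 6n + 5.
The constant term is 5.

5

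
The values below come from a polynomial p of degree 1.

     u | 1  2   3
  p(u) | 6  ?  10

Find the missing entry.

On equispaced nodes a degree-1 polynomial has vanishing second forward difference, so
  p(1) - 2·p(2) + p(3) = 0.
Substituting the known values and solving for p(2):
  -2·p(2) = -16
  p(2) = 8.

8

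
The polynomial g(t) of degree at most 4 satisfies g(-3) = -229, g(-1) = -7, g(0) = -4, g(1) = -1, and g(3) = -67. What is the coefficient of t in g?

0

Write g(t) = at^4 + bt^3 + ct^2 + dt + e. Substituting each data point gives a linear system:
  81a - 27b + 9c - 3d + e = -229
  a - b + c - d + e = -7
  e = -4
  a + b + c + d + e = -1
  81a + 27b + 9c + 3d + e = -67
Solving the system yields a = -2, b = 3, c = 2, d = 0, e = -4.
So g(t) = -2t^4 + 3t^3 + 2t^2 - 4.
The coefficient of t is 0.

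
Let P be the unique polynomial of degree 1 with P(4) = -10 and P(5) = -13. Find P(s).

P(s) = -3s + 2

Using the Lagrange interpolation formula with nodes 4, 5:
  L_0(s) = (s - 5) / -1
  L_1(s) = (s - 4) / 1
Then P(s) = -10·L_0(s) - 13·L_1(s).
Expanding and collecting terms gives P(s) = -3s + 2.
Check: P(4) = -10. ✓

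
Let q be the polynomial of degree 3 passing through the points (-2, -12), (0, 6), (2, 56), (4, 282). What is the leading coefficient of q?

Write q(t) = at^3 + bt^2 + ct + d. Substituting each data point gives a linear system:
  -8a + 4b - 2c + d = -12
  d = 6
  8a + 4b + 2c + d = 56
  64a + 16b + 4c + d = 282
Solving the system yields a = 3, b = 4, c = 5, d = 6.
So q(t) = 3t³ + 4t² + 5t + 6.
The leading coefficient is 3.

3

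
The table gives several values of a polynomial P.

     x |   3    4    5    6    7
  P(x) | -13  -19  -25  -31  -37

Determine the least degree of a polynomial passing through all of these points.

Forward differences of the values at x = 3, 4, 5, 6, 7:
  P  : -13  -19  -25  -31  -37
  Δ  : -6  -6  -6  -6
  Δ^2: 0  0  0
  Δ^3: 0  0
  Δ^4: 0
The first differences are constant (-6) and nonzero, while all higher differences vanish, so the minimal degree is 1.

1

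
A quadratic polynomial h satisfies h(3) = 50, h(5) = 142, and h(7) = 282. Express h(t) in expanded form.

h(t) = 6t^2 - 2t + 2

Write h(t) = at^2 + bt + c. Substituting each data point gives a linear system:
  9a + 3b + c = 50
  25a + 5b + c = 142
  49a + 7b + c = 282
Solving the system yields a = 6, b = -2, c = 2.
So h(t) = 6t^2 - 2t + 2.
Check: h(7) = 282. ✓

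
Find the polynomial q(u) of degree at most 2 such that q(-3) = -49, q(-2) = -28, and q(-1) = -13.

Using the Lagrange interpolation formula with nodes -3, -2, -1:
  L_0(u) = (u + 2)(u + 1) / 2
  L_1(u) = (u + 3)(u + 1) / -1
  L_2(u) = (u + 3)(u + 2) / 2
Then q(u) = -49·L_0(u) - 28·L_1(u) - 13·L_2(u).
Expanding and collecting terms gives q(u) = -3u^2 + 6u - 4.
Check: q(-1) = -13. ✓

q(u) = -3u^2 + 6u - 4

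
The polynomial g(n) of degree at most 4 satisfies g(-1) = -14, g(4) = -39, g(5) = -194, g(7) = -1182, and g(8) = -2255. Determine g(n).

Write g(n) = an^4 + bn^3 + cn^2 + dn + e. Substituting each data point gives a linear system:
  a - b + c - d + e = -14
  256a + 64b + 16c + 4d + e = -39
  625a + 125b + 25c + 5d + e = -194
  2401a + 343b + 49c + 7d + e = -1182
  4096a + 512b + 64c + 8d + e = -2255
Solving the system yields a = -1, b = 4, c = -4, d = 6, e = 1.
So g(n) = -n^4 + 4n^3 - 4n^2 + 6n + 1.
Check: g(8) = -2255. ✓

g(n) = -n^4 + 4n^3 - 4n^2 + 6n + 1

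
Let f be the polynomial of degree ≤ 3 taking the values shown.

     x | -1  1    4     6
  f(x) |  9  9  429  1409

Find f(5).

Write f(x) = ax^3 + bx^2 + cx + d. Substituting each data point gives a linear system:
  -a + b - c + d = 9
  a + b + c + d = 9
  64a + 16b + 4c + d = 429
  216a + 36b + 6c + d = 1409
Solving the system yields a = 6, b = 4, c = -6, d = 5.
So f(x) = 6x³ + 4x² - 6x + 5.
Then f(5) = 825.

825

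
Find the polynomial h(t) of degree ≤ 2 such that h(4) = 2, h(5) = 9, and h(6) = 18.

Write h(t) = at^2 + bt + c. Substituting each data point gives a linear system:
  16a + 4b + c = 2
  25a + 5b + c = 9
  36a + 6b + c = 18
Solving the system yields a = 1, b = -2, c = -6.
So h(t) = t² - 2t - 6.
Check: h(6) = 18. ✓

h(t) = t^2 - 2t - 6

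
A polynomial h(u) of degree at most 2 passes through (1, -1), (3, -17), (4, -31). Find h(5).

Write h(u) = au^2 + bu + c. Substituting each data point gives a linear system:
  a + b + c = -1
  9a + 3b + c = -17
  16a + 4b + c = -31
Solving the system yields a = -2, b = 0, c = 1.
So h(u) = -2u² + 1.
Then h(5) = -49.

-49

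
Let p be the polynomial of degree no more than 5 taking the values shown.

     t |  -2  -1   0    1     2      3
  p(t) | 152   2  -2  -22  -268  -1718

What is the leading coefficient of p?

Write p(t) = at^5 + bt^4 + ct^3 + dt^2 + et + k. Substituting each data point gives a linear system:
  -32a + 16b - 8c + 4d - 2e + k = 152
  -a + b - c + d - e + k = 2
  k = -2
  a + b + c + d + e + k = -22
  32a + 16b + 8c + 4d + 2e + k = -268
  243a + 81b + 27c + 9d + 3e + k = -1718
Solving the system yields a = -6, b = -2, c = -1, d = -6, e = -5, k = -2.
So p(t) = -6t^5 - 2t^4 - t^3 - 6t^2 - 5t - 2.
The leading coefficient is -6.

-6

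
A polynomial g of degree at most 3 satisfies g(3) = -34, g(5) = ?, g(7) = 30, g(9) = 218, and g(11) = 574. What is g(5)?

-38

On equispaced nodes a degree-3 polynomial has vanishing fourth forward difference, so
  g(3) - 4·g(5) + 6·g(7) - 4·g(9) + g(11) = 0.
Substituting the known values and solving for g(5):
  -4·g(5) = 152
  g(5) = -38.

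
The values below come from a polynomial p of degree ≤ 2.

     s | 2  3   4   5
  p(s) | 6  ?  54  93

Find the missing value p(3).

The 3 known points determine the degree-2 polynomial uniquely.
Write p(s) = as^2 + bs + c. Substituting each data point gives a linear system:
  4a + 2b + c = 6
  16a + 4b + c = 54
  25a + 5b + c = 93
Solving the system yields a = 5, b = -6, c = -2.
So p(s) = 5s^2 - 6s - 2.
Then p(3) = 25.

25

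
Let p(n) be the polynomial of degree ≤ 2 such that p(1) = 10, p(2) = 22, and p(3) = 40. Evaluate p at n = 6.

Write p(n) = an^2 + bn + c. Substituting each data point gives a linear system:
  a + b + c = 10
  4a + 2b + c = 22
  9a + 3b + c = 40
Solving the system yields a = 3, b = 3, c = 4.
So p(n) = 3n² + 3n + 4.
Then p(6) = 130.

130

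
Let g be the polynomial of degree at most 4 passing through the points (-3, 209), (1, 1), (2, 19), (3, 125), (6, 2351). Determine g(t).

Using the Lagrange interpolation formula with nodes -3, 1, 2, 3, 6:
  L_0(t) = (t - 1)(t - 2)(t - 3)(t - 6) / 1080
  L_1(t) = (t + 3)(t - 2)(t - 3)(t - 6) / -40
  L_2(t) = (t + 3)(t - 1)(t - 3)(t - 6) / 20
  L_3(t) = (t + 3)(t - 1)(t - 2)(t - 6) / -36
  L_4(t) = (t + 3)(t - 1)(t - 2)(t - 3) / 540
Then g(t) = 209·L_0(t) + 1·L_1(t) + 19·L_2(t) + 125·L_3(t) + 2351·L_4(t).
Expanding and collecting terms gives g(t) = 2t⁴ - t³ - 5t + 5.
Check: g(3) = 125. ✓

g(t) = 2t^4 - t^3 - 5t + 5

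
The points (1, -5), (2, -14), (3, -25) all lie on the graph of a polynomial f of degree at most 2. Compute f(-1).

7

Write f(t) = at^2 + bt + c. Substituting each data point gives a linear system:
  a + b + c = -5
  4a + 2b + c = -14
  9a + 3b + c = -25
Solving the system yields a = -1, b = -6, c = 2.
So f(t) = -t^2 - 6t + 2.
Then f(-1) = 7.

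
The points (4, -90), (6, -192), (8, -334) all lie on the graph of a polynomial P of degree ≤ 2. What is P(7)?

Write P(t) = at^2 + bt + c. Substituting each data point gives a linear system:
  16a + 4b + c = -90
  36a + 6b + c = -192
  64a + 8b + c = -334
Solving the system yields a = -5, b = -1, c = -6.
So P(t) = -5t^2 - t - 6.
Then P(7) = -258.

-258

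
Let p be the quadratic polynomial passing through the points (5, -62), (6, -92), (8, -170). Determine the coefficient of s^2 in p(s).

Write p(s) = as^2 + bs + c. Substituting each data point gives a linear system:
  25a + 5b + c = -62
  36a + 6b + c = -92
  64a + 8b + c = -170
Solving the system yields a = -3, b = 3, c = -2.
So p(s) = -3s² + 3s - 2.
The leading coefficient is -3.

-3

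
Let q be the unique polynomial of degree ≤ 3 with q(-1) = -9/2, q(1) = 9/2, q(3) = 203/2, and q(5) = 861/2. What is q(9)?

Write q(u) = au^3 + bu^2 + cu + d. Substituting each data point gives a linear system:
  -a + b - c + d = -9/2
  a + b + c + d = 9/2
  27a + 9b + 3c + d = 203/2
  125a + 25b + 5c + d = 861/2
Solving the system yields a = 3, b = 2, c = 3/2, d = -2.
So q(u) = 3u³ + 2u² + (3/2)u - 2.
Then q(9) = 4721/2.

4721/2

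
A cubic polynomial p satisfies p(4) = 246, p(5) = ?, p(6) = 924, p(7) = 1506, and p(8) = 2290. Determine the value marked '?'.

514

On equispaced nodes a degree-3 polynomial has vanishing fourth forward difference, so
  p(4) - 4·p(5) + 6·p(6) - 4·p(7) + p(8) = 0.
Substituting the known values and solving for p(5):
  -4·p(5) = -2056
  p(5) = 514.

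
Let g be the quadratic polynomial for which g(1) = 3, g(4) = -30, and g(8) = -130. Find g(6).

-72

Using the Lagrange interpolation formula with nodes 1, 4, 8:
  L_0(u) = (u - 4)(u - 8) / 21
  L_1(u) = (u - 1)(u - 8) / -12
  L_2(u) = (u - 1)(u - 4) / 28
Then g(u) = 3·L_0(u) - 30·L_1(u) - 130·L_2(u).
Expanding and collecting terms gives g(u) = -2u² - u + 6.
Evaluating at u = 6: g(6) = -72.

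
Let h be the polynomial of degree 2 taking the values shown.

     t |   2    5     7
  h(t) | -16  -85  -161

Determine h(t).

Using the Lagrange interpolation formula with nodes 2, 5, 7:
  L_0(t) = (t - 5)(t - 7) / 15
  L_1(t) = (t - 2)(t - 7) / -6
  L_2(t) = (t - 2)(t - 5) / 10
Then h(t) = -16·L_0(t) - 85·L_1(t) - 161·L_2(t).
Expanding and collecting terms gives h(t) = -3t² - 2t.
Check: h(2) = -16. ✓

h(t) = -3t^2 - 2t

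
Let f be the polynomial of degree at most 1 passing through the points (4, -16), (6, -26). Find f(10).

-46

Write f(u) = au + b. Substituting each data point gives a linear system:
  4a + b = -16
  6a + b = -26
Solving the system yields a = -5, b = 4.
So f(u) = -5u + 4.
Then f(10) = -46.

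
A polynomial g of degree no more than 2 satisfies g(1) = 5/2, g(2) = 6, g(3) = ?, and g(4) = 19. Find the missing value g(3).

23/2

On equispaced nodes a degree-2 polynomial has vanishing third forward difference, so
  - g(1) + 3·g(2) - 3·g(3) + g(4) = 0.
Substituting the known values and solving for g(3):
  -3·g(3) = -69/2
  g(3) = 23/2.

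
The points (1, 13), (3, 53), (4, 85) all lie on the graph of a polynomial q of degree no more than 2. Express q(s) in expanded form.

Using the Lagrange interpolation formula with nodes 1, 3, 4:
  L_0(s) = (s - 3)(s - 4) / 6
  L_1(s) = (s - 1)(s - 4) / -2
  L_2(s) = (s - 1)(s - 3) / 3
Then q(s) = 13·L_0(s) + 53·L_1(s) + 85·L_2(s).
Expanding and collecting terms gives q(s) = 4s² + 4s + 5.
Check: q(1) = 13. ✓

q(s) = 4s^2 + 4s + 5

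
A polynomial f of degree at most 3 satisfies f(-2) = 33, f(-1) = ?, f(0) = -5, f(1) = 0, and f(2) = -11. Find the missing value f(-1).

The 4 known points determine the degree-3 polynomial uniquely.
Write f(t) = at^3 + bt^2 + ct + d. Substituting each data point gives a linear system:
  -8a + 4b - 2c + d = 33
  d = -5
  a + b + c + d = 0
  8a + 4b + 2c + d = -11
Solving the system yields a = -4, b = 4, c = 5, d = -5.
So f(t) = -4t³ + 4t² + 5t - 5.
Then f(-1) = -2.

-2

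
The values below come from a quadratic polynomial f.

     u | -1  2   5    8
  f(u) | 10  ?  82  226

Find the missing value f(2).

10

The 3 known points determine the degree-2 polynomial uniquely.
Write f(u) = au^2 + bu + c. Substituting each data point gives a linear system:
  a - b + c = 10
  25a + 5b + c = 82
  64a + 8b + c = 226
Solving the system yields a = 4, b = -4, c = 2.
So f(u) = 4u^2 - 4u + 2.
Then f(2) = 10.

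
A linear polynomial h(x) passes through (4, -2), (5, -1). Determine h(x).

Write h(x) = ax + b. Substituting each data point gives a linear system:
  4a + b = -2
  5a + b = -1
Solving the system yields a = 1, b = -6.
So h(x) = x - 6.
Check: h(5) = -1. ✓

h(x) = x - 6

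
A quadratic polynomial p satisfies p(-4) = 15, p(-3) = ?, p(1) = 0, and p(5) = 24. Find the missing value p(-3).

The 3 known points determine the degree-2 polynomial uniquely.
Write p(x) = ax^2 + bx + c. Substituting each data point gives a linear system:
  16a - 4b + c = 15
  a + b + c = 0
  25a + 5b + c = 24
Solving the system yields a = 1, b = 0, c = -1.
So p(x) = x^2 - 1.
Then p(-3) = 8.

8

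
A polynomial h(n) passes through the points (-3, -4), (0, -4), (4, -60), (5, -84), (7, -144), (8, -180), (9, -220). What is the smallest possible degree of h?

Divided differences on the nodes -3, 0, 4, 5, 7, 8, 9:
  order 0: -4  -4  -60  -84  -144  -180  -220
  order 1: 0  -14  -24  -30  -36  -40
  order 2: -2  -2  -2  -2  -2
  order 3: 0  0  0  0
  order 4: 0  0  0
  order 5: 0  0
  order 6: 0
The order-2 divided differences are all -2 (nonzero) and every higher order vanishes, so the data lies on a polynomial of degree exactly 2.

2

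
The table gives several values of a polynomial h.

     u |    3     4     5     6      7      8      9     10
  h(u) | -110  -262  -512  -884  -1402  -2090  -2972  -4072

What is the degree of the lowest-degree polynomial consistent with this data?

Forward differences of the values at u = 3, 4, 5, 6, 7, 8, 9, 10:
  h  : -110  -262  -512  -884  -1402  -2090  -2972  -4072
  Δ  : -152  -250  -372  -518  -688  -882  -1100
  Δ^2: -98  -122  -146  -170  -194  -218
  Δ^3: -24  -24  -24  -24  -24
  Δ^4: 0  0  0  0
  Δ^5: 0  0  0
  Δ^6: 0  0
  Δ^7: 0
The third differences are constant (-24) and nonzero, while all higher differences vanish, so the minimal degree is 3.

3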